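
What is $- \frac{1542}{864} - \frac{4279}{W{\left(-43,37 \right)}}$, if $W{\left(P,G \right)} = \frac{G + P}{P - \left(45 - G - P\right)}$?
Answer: $- \frac{9653681}{144} \approx -67040.0$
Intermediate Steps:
$W{\left(P,G \right)} = \frac{G + P}{-45 + G + 2 P}$ ($W{\left(P,G \right)} = \frac{G + P}{P - \left(45 - G - P\right)} = \frac{G + P}{P + \left(-45 + G + P\right)} = \frac{G + P}{-45 + G + 2 P}$)
$- \frac{1542}{864} - \frac{4279}{W{\left(-43,37 \right)}} = - \frac{1542}{864} - \frac{4279}{\frac{1}{-45 + 37 + 2 \left(-43\right)} \left(37 - 43\right)} = \left(-1542\right) \frac{1}{864} - \frac{4279}{\frac{1}{-45 + 37 - 86} \left(-6\right)} = - \frac{257}{144} - \frac{4279}{\frac{1}{-94} \left(-6\right)} = - \frac{257}{144} - \frac{4279}{\left(- \frac{1}{94}\right) \left(-6\right)} = - \frac{257}{144} - \frac{4279}{\frac{3}{47}} = - \frac{257}{144} - \frac{201113}{3} = - \frac{9653681}{144}$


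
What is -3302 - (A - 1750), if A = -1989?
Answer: 437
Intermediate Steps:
-3302 - (A - 1750) = -3302 - (-1989 - 1750) = -3302 - 1*(-3739) = -3302 + 3739 = 437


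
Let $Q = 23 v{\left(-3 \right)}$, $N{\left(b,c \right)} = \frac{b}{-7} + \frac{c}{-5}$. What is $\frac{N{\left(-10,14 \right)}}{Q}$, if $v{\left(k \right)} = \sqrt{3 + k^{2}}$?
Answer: $- \frac{8 \sqrt{3}}{805} \approx -0.017213$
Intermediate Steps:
$N{\left(b,c \right)} = - \frac{c}{5} - \frac{b}{7}$ ($N{\left(b,c \right)} = b \left(- \frac{1}{7}\right) + c \left(- \frac{1}{5}\right) = - \frac{b}{7} - \frac{c}{5} = - \frac{c}{5} - \frac{b}{7}$)
$Q = 46 \sqrt{3}$ ($Q = 23 \sqrt{3 + \left(-3\right)^{2}} = 23 \sqrt{3 + 9} = 23 \sqrt{12} = 23 \cdot 2 \sqrt{3} = 46 \sqrt{3} \approx 79.674$)
$\frac{N{\left(-10,14 \right)}}{Q} = \frac{\left(- \frac{1}{5}\right) 14 - - \frac{10}{7}}{46 \sqrt{3}} = \left(- \frac{14}{5} + \frac{10}{7}\right) \frac{\sqrt{3}}{138} = - \frac{48 \frac{\sqrt{3}}{138}}{35} = - \frac{8 \sqrt{3}}{805}$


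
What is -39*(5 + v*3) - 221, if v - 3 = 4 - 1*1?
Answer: -1118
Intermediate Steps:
v = 6 (v = 3 + (4 - 1*1) = 3 + (4 - 1) = 3 + 3 = 6)
-39*(5 + v*3) - 221 = -39*(5 + 6*3) - 221 = -39*(5 + 18) - 221 = -39*23 - 221 = -897 - 221 = -1118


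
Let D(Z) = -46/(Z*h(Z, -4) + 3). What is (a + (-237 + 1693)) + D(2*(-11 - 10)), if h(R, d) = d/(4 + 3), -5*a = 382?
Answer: 186016/135 ≈ 1377.9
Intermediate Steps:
a = -382/5 (a = -1/5*382 = -382/5 ≈ -76.400)
h(R, d) = d/7
D(Z) = -46/(3 - 4*Z/7) (D(Z) = -46/(Z*((1/7)*(-4)) + 3) = -46/(Z*(-4/7) + 3) = -46/(-4*Z/7 + 3) = -46/(3 - 4*Z/7))
(a + (-237 + 1693)) + D(2*(-11 - 10)) = (-382/5 + (-237 + 1693)) + 322/(-21 + 4*(2*(-11 - 10))) = (-382/5 + 1456) + 322/(-21 + 4*(2*(-21))) = 6898/5 + 322/(-21 + 4*(-42)) = 6898/5 + 322/(-21 - 168) = 6898/5 + 322/(-189) = 6898/5 + 322*(-1/189) = 6898/5 - 46/27 = 186016/135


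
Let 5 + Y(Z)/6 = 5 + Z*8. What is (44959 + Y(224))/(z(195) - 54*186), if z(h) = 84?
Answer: -55711/9960 ≈ -5.5935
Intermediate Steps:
Y(Z) = 48*Z (Y(Z) = -30 + 6*(5 + Z*8) = -30 + 6*(5 + 8*Z) = -30 + (30 + 48*Z) = 48*Z)
(44959 + Y(224))/(z(195) - 54*186) = (44959 + 48*224)/(84 - 54*186) = (44959 + 10752)/(84 - 10044) = 55711/(-9960) = 55711*(-1/9960) = -55711/9960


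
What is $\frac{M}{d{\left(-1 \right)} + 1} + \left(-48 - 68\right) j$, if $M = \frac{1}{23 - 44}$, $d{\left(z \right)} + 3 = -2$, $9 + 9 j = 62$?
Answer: $- \frac{172141}{252} \approx -683.1$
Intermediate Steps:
$j = \frac{53}{9}$ ($j = -1 + \frac{1}{9} \cdot 62 = -1 + \frac{62}{9} = \frac{53}{9} \approx 5.8889$)
$d{\left(z \right)} = -5$ ($d{\left(z \right)} = -3 - 2 = -5$)
$M = - \frac{1}{21}$ ($M = \frac{1}{-21} = - \frac{1}{21} \approx -0.047619$)
$\frac{M}{d{\left(-1 \right)} + 1} + \left(-48 - 68\right) j = \frac{1}{-5 + 1} \left(- \frac{1}{21}\right) + \left(-48 - 68\right) \frac{53}{9} = \frac{1}{-4} \left(- \frac{1}{21}\right) - \frac{6148}{9} = \left(- \frac{1}{4}\right) \left(- \frac{1}{21}\right) - \frac{6148}{9} = \frac{1}{84} - \frac{6148}{9} = - \frac{172141}{252}$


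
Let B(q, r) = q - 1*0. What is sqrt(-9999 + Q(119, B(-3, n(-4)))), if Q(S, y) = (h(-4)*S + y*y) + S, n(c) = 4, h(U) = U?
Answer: I*sqrt(10347) ≈ 101.72*I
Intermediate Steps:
B(q, r) = q (B(q, r) = q + 0 = q)
Q(S, y) = y**2 - 3*S (Q(S, y) = (-4*S + y*y) + S = (-4*S + y**2) + S = (y**2 - 4*S) + S = y**2 - 3*S)
sqrt(-9999 + Q(119, B(-3, n(-4)))) = sqrt(-9999 + ((-3)**2 - 3*119)) = sqrt(-9999 + (9 - 357)) = sqrt(-9999 - 348) = sqrt(-10347) = I*sqrt(10347)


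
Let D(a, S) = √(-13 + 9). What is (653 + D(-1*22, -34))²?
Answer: 426405 + 2612*I ≈ 4.2641e+5 + 2612.0*I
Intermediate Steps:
D(a, S) = 2*I (D(a, S) = √(-4) = 2*I)
(653 + D(-1*22, -34))² = (653 + 2*I)²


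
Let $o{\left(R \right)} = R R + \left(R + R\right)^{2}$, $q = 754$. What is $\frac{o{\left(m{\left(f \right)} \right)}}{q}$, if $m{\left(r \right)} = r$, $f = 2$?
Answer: $\frac{10}{377} \approx 0.026525$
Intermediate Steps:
$o{\left(R \right)} = 5 R^{2}$ ($o{\left(R \right)} = R^{2} + \left(2 R\right)^{2} = R^{2} + 4 R^{2} = 5 R^{2}$)
$\frac{o{\left(m{\left(f \right)} \right)}}{q} = \frac{5 \cdot 2^{2}}{754} = 5 \cdot 4 \cdot \frac{1}{754} = 20 \cdot \frac{1}{754} = \frac{10}{377}$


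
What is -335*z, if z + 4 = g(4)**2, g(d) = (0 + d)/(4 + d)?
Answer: 5025/4 ≈ 1256.3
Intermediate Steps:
g(d) = d/(4 + d)
z = -15/4 (z = -4 + (4/(4 + 4))**2 = -4 + (4/8)**2 = -4 + (4*(1/8))**2 = -4 + (1/2)**2 = -4 + 1/4 = -15/4 ≈ -3.7500)
-335*z = -335*(-15/4) = 5025/4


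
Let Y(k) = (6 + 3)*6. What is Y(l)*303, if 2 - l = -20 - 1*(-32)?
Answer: 16362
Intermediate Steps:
l = -10 (l = 2 - (-20 - 1*(-32)) = 2 - (-20 + 32) = 2 - 1*12 = 2 - 12 = -10)
Y(k) = 54 (Y(k) = 9*6 = 54)
Y(l)*303 = 54*303 = 16362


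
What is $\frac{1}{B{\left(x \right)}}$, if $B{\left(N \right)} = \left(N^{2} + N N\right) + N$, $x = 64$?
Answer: $\frac{1}{8256} \approx 0.00012112$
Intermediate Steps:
$B{\left(N \right)} = N + 2 N^{2}$ ($B{\left(N \right)} = \left(N^{2} + N^{2}\right) + N = 2 N^{2} + N = N + 2 N^{2}$)
$\frac{1}{B{\left(x \right)}} = \frac{1}{64 \left(1 + 2 \cdot 64\right)} = \frac{1}{64 \left(1 + 128\right)} = \frac{1}{64 \cdot 129} = \frac{1}{8256}$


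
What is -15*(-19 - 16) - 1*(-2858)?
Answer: 3383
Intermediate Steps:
-15*(-19 - 16) - 1*(-2858) = -15*(-35) + 2858 = 525 + 2858 = 3383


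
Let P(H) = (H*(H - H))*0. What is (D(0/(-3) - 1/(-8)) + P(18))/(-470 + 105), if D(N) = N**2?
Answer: -1/23360 ≈ -4.2808e-5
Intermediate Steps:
P(H) = 0 (P(H) = (H*0)*0 = 0*0 = 0)
(D(0/(-3) - 1/(-8)) + P(18))/(-470 + 105) = ((0/(-3) - 1/(-8))**2 + 0)/(-470 + 105) = ((0*(-1/3) - 1*(-1/8))**2 + 0)/(-365) = ((0 + 1/8)**2 + 0)*(-1/365) = ((1/8)**2 + 0)*(-1/365) = (1/64 + 0)*(-1/365) = (1/64)*(-1/365) = -1/23360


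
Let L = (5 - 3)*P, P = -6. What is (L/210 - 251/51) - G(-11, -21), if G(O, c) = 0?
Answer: -8887/1785 ≈ -4.9787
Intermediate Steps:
L = -12 (L = (5 - 3)*(-6) = 2*(-6) = -12)
(L/210 - 251/51) - G(-11, -21) = (-12/210 - 251/51) - 1*0 = (-12*1/210 - 251*1/51) + 0 = (-2/35 - 251/51) + 0 = -8887/1785 + 0 = -8887/1785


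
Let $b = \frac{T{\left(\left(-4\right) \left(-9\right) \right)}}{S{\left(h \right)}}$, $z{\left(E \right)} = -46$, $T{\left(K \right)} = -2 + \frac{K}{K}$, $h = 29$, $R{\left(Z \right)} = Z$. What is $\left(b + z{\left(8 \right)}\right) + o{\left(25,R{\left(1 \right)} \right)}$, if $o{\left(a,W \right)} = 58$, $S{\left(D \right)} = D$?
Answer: $\frac{347}{29} \approx 11.966$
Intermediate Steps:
$T{\left(K \right)} = -1$ ($T{\left(K \right)} = -2 + 1 = -1$)
$b = - \frac{1}{29} \approx -0.034483$
$\left(b + z{\left(8 \right)}\right) + o{\left(25,R{\left(1 \right)} \right)} = \left(- \frac{1}{29} - 46\right) + 58 = - \frac{1335}{29} + 58 = \frac{347}{29}$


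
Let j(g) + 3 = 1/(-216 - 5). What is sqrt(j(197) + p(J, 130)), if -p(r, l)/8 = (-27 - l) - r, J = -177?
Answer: 2*I*sqrt(1990326)/221 ≈ 12.767*I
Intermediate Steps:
j(g) = -664/221 (j(g) = -3 + 1/(-216 - 5) = -3 + 1/(-221) = -3 - 1/221 = -664/221)
p(r, l) = 216 + 8*l + 8*r (p(r, l) = -8*((-27 - l) - r) = -8*(-27 - l - r) = 216 + 8*l + 8*r)
sqrt(j(197) + p(J, 130)) = sqrt(-664/221 + (216 + 8*130 + 8*(-177))) = sqrt(-664/221 + (216 + 1040 - 1416)) = sqrt(-664/221 - 160) = sqrt(-36024/221) = 2*I*sqrt(1990326)/221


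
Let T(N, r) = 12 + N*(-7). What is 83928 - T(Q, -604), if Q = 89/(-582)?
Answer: 48838489/582 ≈ 83915.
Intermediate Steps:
Q = -89/582 (Q = 89*(-1/582) = -89/582 ≈ -0.15292)
T(N, r) = 12 - 7*N
83928 - T(Q, -604) = 83928 - (12 - 7*(-89/582)) = 83928 - (12 + 623/582) = 83928 - 1*7607/582 = 83928 - 7607/582 = 48838489/582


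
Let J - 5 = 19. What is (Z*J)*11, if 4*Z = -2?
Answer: -132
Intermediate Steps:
Z = -½ (Z = (¼)*(-2) = -½ ≈ -0.50000)
J = 24 (J = 5 + 19 = 24)
(Z*J)*11 = -½*24*11 = -12*11 = -132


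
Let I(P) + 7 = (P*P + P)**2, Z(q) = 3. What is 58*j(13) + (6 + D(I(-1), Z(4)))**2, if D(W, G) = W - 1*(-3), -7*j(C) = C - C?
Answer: 4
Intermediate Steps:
j(C) = 0 (j(C) = -(C - C)/7 = -1/7*0 = 0)
I(P) = -7 + (P + P**2)**2 (I(P) = -7 + (P*P + P)**2 = -7 + (P**2 + P)**2 = -7 + (P + P**2)**2)
D(W, G) = 3 + W (D(W, G) = W + 3 = 3 + W)
58*j(13) + (6 + D(I(-1), Z(4)))**2 = 58*0 + (6 + (3 + (-7 + (-1)**2*(1 - 1)**2)))**2 = 0 + (6 + (3 + (-7 + 1*0**2)))**2 = 0 + (6 + (3 + (-7 + 1*0)))**2 = 0 + (6 + (3 + (-7 + 0)))**2 = 0 + (6 + (3 - 7))**2 = 0 + (6 - 4)**2 = 0 + 2**2 = 0 + 4 = 4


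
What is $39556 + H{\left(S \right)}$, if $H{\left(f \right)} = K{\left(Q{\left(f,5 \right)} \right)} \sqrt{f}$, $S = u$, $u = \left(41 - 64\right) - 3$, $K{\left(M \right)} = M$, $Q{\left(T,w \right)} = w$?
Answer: $39556 + 5 i \sqrt{26} \approx 39556.0 + 25.495 i$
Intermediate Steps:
$u = -26$ ($u = -23 - 3 = -26$)
$S = -26$
$H{\left(f \right)} = 5 \sqrt{f}$
$39556 + H{\left(S \right)} = 39556 + 5 \sqrt{-26} = 39556 + 5 i \sqrt{26}$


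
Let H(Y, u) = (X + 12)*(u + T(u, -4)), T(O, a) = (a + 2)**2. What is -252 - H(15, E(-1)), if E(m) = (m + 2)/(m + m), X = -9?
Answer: -525/2 ≈ -262.50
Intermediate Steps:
E(m) = (2 + m)/(2*m) (E(m) = (2 + m)/((2*m)) = (2 + m)*(1/(2*m)) = (2 + m)/(2*m))
T(O, a) = (2 + a)**2
H(Y, u) = 12 + 3*u (H(Y, u) = (-9 + 12)*(u + (2 - 4)**2) = 3*(u + (-2)**2) = 3*(u + 4) = 3*(4 + u) = 12 + 3*u)
-252 - H(15, E(-1)) = -252 - (12 + 3*((1/2)*(2 - 1)/(-1))) = -252 - (12 + 3*((1/2)*(-1)*1)) = -252 - (12 + 3*(-1/2)) = -252 - (12 - 3/2) = -252 - 1*21/2 = -252 - 21/2 = -525/2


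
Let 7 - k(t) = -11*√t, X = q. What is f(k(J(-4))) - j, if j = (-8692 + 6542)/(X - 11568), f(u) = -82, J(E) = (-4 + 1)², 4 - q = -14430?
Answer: -116431/1433 ≈ -81.250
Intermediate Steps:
q = 14434 (q = 4 - 1*(-14430) = 4 + 14430 = 14434)
X = 14434
J(E) = 9 (J(E) = (-3)² = 9)
k(t) = 7 + 11*√t (k(t) = 7 - (-11)*√t = 7 + 11*√t)
j = -1075/1433 (j = (-8692 + 6542)/(14434 - 11568) = -2150/2866 = -2150*1/2866 = -1075/1433 ≈ -0.75017)
f(k(J(-4))) - j = -82 - 1*(-1075/1433) = -82 + 1075/1433 = -116431/1433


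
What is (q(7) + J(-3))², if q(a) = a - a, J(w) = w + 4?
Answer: 1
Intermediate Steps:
J(w) = 4 + w
q(a) = 0
(q(7) + J(-3))² = (0 + (4 - 3))² = (0 + 1)² = 1² = 1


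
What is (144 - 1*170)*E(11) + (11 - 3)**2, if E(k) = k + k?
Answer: -508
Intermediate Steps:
E(k) = 2*k
(144 - 1*170)*E(11) + (11 - 3)**2 = (144 - 1*170)*(2*11) + (11 - 3)**2 = (144 - 170)*22 + 8**2 = -26*22 + 64 = -572 + 64 = -508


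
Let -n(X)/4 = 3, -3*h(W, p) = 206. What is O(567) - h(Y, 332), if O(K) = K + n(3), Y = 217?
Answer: 1871/3 ≈ 623.67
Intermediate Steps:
h(W, p) = -206/3 (h(W, p) = -⅓*206 = -206/3)
n(X) = -12 (n(X) = -4*3 = -12)
O(K) = -12 + K (O(K) = K - 12 = -12 + K)
O(567) - h(Y, 332) = (-12 + 567) - 1*(-206/3) = 555 + 206/3 = 1871/3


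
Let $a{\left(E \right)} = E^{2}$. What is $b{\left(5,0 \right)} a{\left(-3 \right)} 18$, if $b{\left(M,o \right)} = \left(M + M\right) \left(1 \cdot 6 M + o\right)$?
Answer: $48600$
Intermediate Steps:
$b{\left(M,o \right)} = 2 M \left(o + 6 M\right)$ ($b{\left(M,o \right)} = 2 M \left(6 M + o\right) = 2 M \left(o + 6 M\right)$)
$b{\left(5,0 \right)} a{\left(-3 \right)} 18 = 2 \cdot 5 \left(0 + 6 \cdot 5\right) \left(-3\right)^{2} \cdot 18 = 2 \cdot 5 \left(0 + 30\right) 9 \cdot 18 = 2 \cdot 5 \cdot 30 \cdot 9 \cdot 18 = 300 \cdot 9 \cdot 18 = 2700 \cdot 18 = 48600$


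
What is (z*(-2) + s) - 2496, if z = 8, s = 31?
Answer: -2481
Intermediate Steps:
(z*(-2) + s) - 2496 = (8*(-2) + 31) - 2496 = (-16 + 31) - 2496 = 15 - 2496 = -2481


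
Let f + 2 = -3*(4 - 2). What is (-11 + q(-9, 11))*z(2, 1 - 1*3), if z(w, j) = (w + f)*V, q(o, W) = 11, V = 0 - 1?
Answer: 0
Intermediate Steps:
V = -1
f = -8 (f = -2 - 3*(4 - 2) = -2 - 3*2 = -2 - 6 = -8)
z(w, j) = 8 - w (z(w, j) = (w - 8)*(-1) = (-8 + w)*(-1) = 8 - w)
(-11 + q(-9, 11))*z(2, 1 - 1*3) = (-11 + 11)*(8 - 1*2) = 0*(8 - 2) = 0*6 = 0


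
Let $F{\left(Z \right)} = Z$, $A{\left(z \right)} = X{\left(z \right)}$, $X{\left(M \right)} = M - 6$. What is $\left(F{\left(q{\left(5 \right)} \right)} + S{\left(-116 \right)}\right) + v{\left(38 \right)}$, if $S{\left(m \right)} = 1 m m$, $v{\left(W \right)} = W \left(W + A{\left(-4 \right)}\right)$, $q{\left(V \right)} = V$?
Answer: $14525$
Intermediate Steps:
$X{\left(M \right)} = -6 + M$ ($X{\left(M \right)} = M - 6 = -6 + M$)
$A{\left(z \right)} = -6 + z$
$v{\left(W \right)} = W \left(-10 + W\right)$ ($v{\left(W \right)} = W \left(W - 10\right) = W \left(-10 + W\right)$)
$S{\left(m \right)} = m^{2}$ ($S{\left(m \right)} = m m = m^{2}$)
$\left(F{\left(q{\left(5 \right)} \right)} + S{\left(-116 \right)}\right) + v{\left(38 \right)} = \left(5 + \left(-116\right)^{2}\right) + 38 \left(-10 + 38\right) = \left(5 + 13456\right) + 38 \cdot 28 = 13461 + 1064 = 14525$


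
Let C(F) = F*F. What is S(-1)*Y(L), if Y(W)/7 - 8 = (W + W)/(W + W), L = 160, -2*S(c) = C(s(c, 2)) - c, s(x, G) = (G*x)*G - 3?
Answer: -1575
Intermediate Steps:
s(x, G) = -3 + x*G² (s(x, G) = x*G² - 3 = -3 + x*G²)
C(F) = F²
S(c) = c/2 - (-3 + 4*c)²/2 (S(c) = -((-3 + c*2²)² - c)/2 = -((-3 + c*4)² - c)/2 = -((-3 + 4*c)² - c)/2 = c/2 - (-3 + 4*c)²/2)
Y(W) = 63 (Y(W) = 56 + 7*((W + W)/(W + W)) = 56 + 7*((2*W)/((2*W))) = 56 + 7*((2*W)*(1/(2*W))) = 56 + 7*1 = 56 + 7 = 63)
S(-1)*Y(L) = ((½)*(-1) - (-3 + 4*(-1))²/2)*63 = (-½ - (-3 - 4)²/2)*63 = (-½ - ½*(-7)²)*63 = (-½ - ½*49)*63 = (-½ - 49/2)*63 = -25*63 = -1575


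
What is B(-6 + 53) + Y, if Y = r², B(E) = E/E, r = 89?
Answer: 7922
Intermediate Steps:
B(E) = 1
Y = 7921 (Y = 89² = 7921)
B(-6 + 53) + Y = 1 + 7921 = 7922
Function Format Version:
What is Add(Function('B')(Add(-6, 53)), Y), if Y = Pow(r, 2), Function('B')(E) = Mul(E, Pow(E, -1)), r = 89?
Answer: 7922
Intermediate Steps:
Function('B')(E) = 1
Y = 7921 (Y = Pow(89, 2) = 7921)
Add(Function('B')(Add(-6, 53)), Y) = Add(1, 7921) = 7922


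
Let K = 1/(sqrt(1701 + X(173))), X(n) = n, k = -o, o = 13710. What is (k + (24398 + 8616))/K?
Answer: 19304*sqrt(1874) ≈ 8.3567e+5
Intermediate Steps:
k = -13710 (k = -1*13710 = -13710)
K = sqrt(1874)/1874 (K = 1/(sqrt(1701 + 173)) = 1/(sqrt(1874)) = sqrt(1874)/1874 ≈ 0.023100)
(k + (24398 + 8616))/K = (-13710 + (24398 + 8616))/((sqrt(1874)/1874)) = (-13710 + 33014)*sqrt(1874) = 19304*sqrt(1874)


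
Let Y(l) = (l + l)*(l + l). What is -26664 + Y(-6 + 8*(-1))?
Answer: -25880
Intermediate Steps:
Y(l) = 4*l² (Y(l) = (2*l)*(2*l) = 4*l²)
-26664 + Y(-6 + 8*(-1)) = -26664 + 4*(-6 + 8*(-1))² = -26664 + 4*(-6 - 8)² = -26664 + 4*(-14)² = -26664 + 4*196 = -26664 + 784 = -25880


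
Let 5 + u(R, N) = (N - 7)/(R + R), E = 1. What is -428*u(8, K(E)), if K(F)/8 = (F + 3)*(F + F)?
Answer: 2461/4 ≈ 615.25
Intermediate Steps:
K(F) = 16*F*(3 + F) (K(F) = 8*((F + 3)*(F + F)) = 8*((3 + F)*(2*F)) = 8*(2*F*(3 + F)) = 16*F*(3 + F))
u(R, N) = -5 + (-7 + N)/(2*R) (u(R, N) = -5 + (N - 7)/(R + R) = -5 + (-7 + N)/((2*R)) = -5 + (-7 + N)*(1/(2*R)) = -5 + (-7 + N)/(2*R))
-428*u(8, K(E)) = -214*(-7 + 16*1*(3 + 1) - 10*8)/8 = -214*(-7 + 16*1*4 - 80)/8 = -214*(-7 + 64 - 80)/8 = -214*(-23)/8 = -428*(-23/16) = 2461/4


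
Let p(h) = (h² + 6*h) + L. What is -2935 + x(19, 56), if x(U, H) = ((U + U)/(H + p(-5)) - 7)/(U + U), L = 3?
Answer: -1505740/513 ≈ -2935.2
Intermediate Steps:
p(h) = 3 + h² + 6*h (p(h) = (h² + 6*h) + 3 = 3 + h² + 6*h)
x(U, H) = (-7 + 2*U/(-2 + H))/(2*U) (x(U, H) = ((U + U)/(H + (3 + (-5)² + 6*(-5))) - 7)/(U + U) = ((2*U)/(H + (3 + 25 - 30)) - 7)/((2*U)) = ((2*U)/(H - 2) - 7)*(1/(2*U)) = ((2*U)/(-2 + H) - 7)*(1/(2*U)) = (2*U/(-2 + H) - 7)*(1/(2*U)) = (-7 + 2*U/(-2 + H))*(1/(2*U)) = (-7 + 2*U/(-2 + H))/(2*U))
-2935 + x(19, 56) = -2935 + (7 + 19 - 7/2*56)/(19*(-2 + 56)) = -2935 + (1/19)*(7 + 19 - 196)/54 = -2935 + (1/19)*(1/54)*(-170) = -2935 - 85/513 = -1505740/513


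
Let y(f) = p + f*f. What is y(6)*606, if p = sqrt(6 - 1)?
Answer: 21816 + 606*sqrt(5) ≈ 23171.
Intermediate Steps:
p = sqrt(5) ≈ 2.2361
y(f) = sqrt(5) + f**2 (y(f) = sqrt(5) + f*f = sqrt(5) + f**2)
y(6)*606 = (sqrt(5) + 6**2)*606 = (sqrt(5) + 36)*606 = (36 + sqrt(5))*606 = 21816 + 606*sqrt(5)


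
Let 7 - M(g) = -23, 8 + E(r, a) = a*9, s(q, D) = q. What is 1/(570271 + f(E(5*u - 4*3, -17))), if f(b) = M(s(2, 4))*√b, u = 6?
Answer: 570271/325209158341 - 30*I*√161/325209158341 ≈ 1.7536e-6 - 1.1705e-9*I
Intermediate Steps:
E(r, a) = -8 + 9*a (E(r, a) = -8 + a*9 = -8 + 9*a)
M(g) = 30 (M(g) = 7 - 1*(-23) = 7 + 23 = 30)
f(b) = 30*√b
1/(570271 + f(E(5*u - 4*3, -17))) = 1/(570271 + 30*√(-8 + 9*(-17))) = 1/(570271 + 30*√(-8 - 153)) = 1/(570271 + 30*√(-161)) = 1/(570271 + 30*(I*√161)) = 1/(570271 + 30*I*√161)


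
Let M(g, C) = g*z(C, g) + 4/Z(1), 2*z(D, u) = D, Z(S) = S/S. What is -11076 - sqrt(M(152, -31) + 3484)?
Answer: -11076 - 2*sqrt(283) ≈ -11110.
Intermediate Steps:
Z(S) = 1
z(D, u) = D/2
M(g, C) = 4 + C*g/2 (M(g, C) = g*(C/2) + 4/1 = C*g/2 + 4*1 = C*g/2 + 4 = 4 + C*g/2)
-11076 - sqrt(M(152, -31) + 3484) = -11076 - sqrt((4 + (1/2)*(-31)*152) + 3484) = -11076 - sqrt((4 - 2356) + 3484) = -11076 - sqrt(-2352 + 3484) = -11076 - sqrt(1132) = -11076 - 2*sqrt(283)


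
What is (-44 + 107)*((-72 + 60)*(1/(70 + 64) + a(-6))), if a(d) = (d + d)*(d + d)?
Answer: -7294266/67 ≈ -1.0887e+5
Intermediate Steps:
a(d) = 4*d² (a(d) = (2*d)*(2*d) = 4*d²)
(-44 + 107)*((-72 + 60)*(1/(70 + 64) + a(-6))) = (-44 + 107)*((-72 + 60)*(1/(70 + 64) + 4*(-6)²)) = 63*(-12*(1/134 + 4*36)) = 63*(-12*(1/134 + 144)) = 63*(-12*19297/134) = 63*(-115782/67) = -7294266/67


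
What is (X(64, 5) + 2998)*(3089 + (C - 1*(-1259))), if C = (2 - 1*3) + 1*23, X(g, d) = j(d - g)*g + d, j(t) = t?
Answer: -3378010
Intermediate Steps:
X(g, d) = d + g*(d - g) (X(g, d) = (d - g)*g + d = g*(d - g) + d = d + g*(d - g))
C = 22 (C = (2 - 3) + 23 = -1 + 23 = 22)
(X(64, 5) + 2998)*(3089 + (C - 1*(-1259))) = ((5 + 64*(5 - 1*64)) + 2998)*(3089 + (22 - 1*(-1259))) = ((5 + 64*(5 - 64)) + 2998)*(3089 + (22 + 1259)) = ((5 + 64*(-59)) + 2998)*(3089 + 1281) = ((5 - 3776) + 2998)*4370 = (-3771 + 2998)*4370 = -773*4370 = -3378010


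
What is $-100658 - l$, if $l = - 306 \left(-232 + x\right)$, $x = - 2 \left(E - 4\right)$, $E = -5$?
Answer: $-166142$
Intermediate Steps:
$x = 18$ ($x = - 2 \left(-5 - 4\right) = \left(-2\right) \left(-9\right) = 18$)
$l = 65484$ ($l = - 306 \left(-232 + 18\right) = \left(-306\right) \left(-214\right) = 65484$)
$-100658 - l = -100658 - 65484 = -166142$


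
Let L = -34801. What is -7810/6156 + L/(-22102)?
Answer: 5202292/17007489 ≈ 0.30588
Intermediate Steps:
-7810/6156 + L/(-22102) = -7810/6156 - 34801/(-22102) = -7810*1/6156 - 34801*(-1/22102) = -3905/3078 + 34801/22102 = 5202292/17007489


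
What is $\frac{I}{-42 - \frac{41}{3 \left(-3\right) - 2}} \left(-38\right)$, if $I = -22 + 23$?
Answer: $\frac{418}{421} \approx 0.99287$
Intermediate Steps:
$I = 1$
$\frac{I}{-42 - \frac{41}{3 \left(-3\right) - 2}} \left(-38\right) = \frac{1}{-42 - \frac{41}{3 \left(-3\right) - 2}} \cdot 1 \left(-38\right) = \frac{1}{-42 - \frac{41}{-9 - 2}} \cdot 1 \left(-38\right) = \frac{1}{-42 - \frac{41}{-11}} \cdot 1 \left(-38\right) = \frac{1}{-42 - - \frac{41}{11}} \cdot 1 \left(-38\right) = \frac{1}{-42 + \frac{41}{11}} \cdot 1 \left(-38\right) = \frac{1}{- \frac{421}{11}} \cdot 1 \left(-38\right) = \left(- \frac{11}{421}\right) 1 \left(-38\right) = \left(- \frac{11}{421}\right) \left(-38\right) = \frac{418}{421}$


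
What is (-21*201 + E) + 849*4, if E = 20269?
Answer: 19444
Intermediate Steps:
(-21*201 + E) + 849*4 = (-21*201 + 20269) + 849*4 = (-4221 + 20269) + 3396 = 16048 + 3396 = 19444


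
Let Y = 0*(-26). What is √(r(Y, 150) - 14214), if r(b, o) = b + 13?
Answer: I*√14201 ≈ 119.17*I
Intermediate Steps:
Y = 0
r(b, o) = 13 + b
√(r(Y, 150) - 14214) = √((13 + 0) - 14214) = √(13 - 14214) = √(-14201) = I*√14201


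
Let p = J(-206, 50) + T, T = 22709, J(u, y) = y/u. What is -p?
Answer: -2339002/103 ≈ -22709.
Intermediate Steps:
p = 2339002/103 (p = 50/(-206) + 22709 = 50*(-1/206) + 22709 = -25/103 + 22709 = 2339002/103 ≈ 22709.)
-p = -1*2339002/103 = -2339002/103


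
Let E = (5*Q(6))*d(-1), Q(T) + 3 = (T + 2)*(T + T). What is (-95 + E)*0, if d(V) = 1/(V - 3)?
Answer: 0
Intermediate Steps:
d(V) = 1/(-3 + V)
Q(T) = -3 + 2*T*(2 + T) (Q(T) = -3 + (T + 2)*(T + T) = -3 + (2 + T)*(2*T) = -3 + 2*T*(2 + T))
E = -465/4 (E = (5*(-3 + 2*6² + 4*6))/(-3 - 1) = (5*(-3 + 2*36 + 24))/(-4) = (5*(-3 + 72 + 24))*(-¼) = (5*93)*(-¼) = 465*(-¼) = -465/4 ≈ -116.25)
(-95 + E)*0 = (-95 - 465/4)*0 = -845/4*0 = 0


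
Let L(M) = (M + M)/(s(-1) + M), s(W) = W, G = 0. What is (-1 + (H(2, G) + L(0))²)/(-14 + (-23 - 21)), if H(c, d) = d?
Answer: 1/58 ≈ 0.017241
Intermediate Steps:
L(M) = 2*M/(-1 + M) (L(M) = (M + M)/(-1 + M) = (2*M)/(-1 + M) = 2*M/(-1 + M))
(-1 + (H(2, G) + L(0))²)/(-14 + (-23 - 21)) = (-1 + (0 + 2*0/(-1 + 0))²)/(-14 + (-23 - 21)) = (-1 + (0 + 2*0/(-1))²)/(-14 - 44) = (-1 + (0 + 2*0*(-1))²)/(-58) = -(-1 + (0 + 0)²)/58 = -(-1 + 0²)/58 = -(-1 + 0)/58 = -1/58*(-1) = 1/58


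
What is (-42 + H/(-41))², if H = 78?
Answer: 3240000/1681 ≈ 1927.4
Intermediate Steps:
(-42 + H/(-41))² = (-42 + 78/(-41))² = (-42 + 78*(-1/41))² = (-42 - 78/41)² = (-1800/41)² = 3240000/1681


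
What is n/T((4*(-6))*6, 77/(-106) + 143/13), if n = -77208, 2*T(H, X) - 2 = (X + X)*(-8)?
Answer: 4092024/4303 ≈ 950.97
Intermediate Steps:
T(H, X) = 1 - 8*X (T(H, X) = 1 + ((X + X)*(-8))/2 = 1 + ((2*X)*(-8))/2 = 1 + (-16*X)/2 = 1 - 8*X)
n/T((4*(-6))*6, 77/(-106) + 143/13) = -77208/(1 - 8*(77/(-106) + 143/13)) = -77208/(1 - 8*(77*(-1/106) + 143*(1/13))) = -77208/(1 - 8*(-77/106 + 11)) = -77208/(1 - 8*1089/106) = -77208/(1 - 4356/53) = -77208/(-4303/53) = -77208*(-53/4303) = 4092024/4303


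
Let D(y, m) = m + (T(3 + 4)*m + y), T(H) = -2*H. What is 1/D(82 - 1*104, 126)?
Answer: -1/1660 ≈ -0.00060241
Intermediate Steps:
D(y, m) = y - 13*m (D(y, m) = m + ((-2*(3 + 4))*m + y) = m + ((-2*7)*m + y) = m + (-14*m + y) = m + (y - 14*m) = y - 13*m)
1/D(82 - 1*104, 126) = 1/((82 - 1*104) - 13*126) = 1/((82 - 104) - 1638) = 1/(-22 - 1638) = 1/(-1660) = -1/1660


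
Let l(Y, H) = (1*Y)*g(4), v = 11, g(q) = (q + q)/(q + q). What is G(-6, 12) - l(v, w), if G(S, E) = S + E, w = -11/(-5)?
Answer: -5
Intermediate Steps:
w = 11/5 (w = -11*(-⅕) = 11/5 ≈ 2.2000)
g(q) = 1 (g(q) = (2*q)/((2*q)) = (2*q)*(1/(2*q)) = 1)
l(Y, H) = Y (l(Y, H) = (1*Y)*1 = Y*1 = Y)
G(S, E) = E + S
G(-6, 12) - l(v, w) = (12 - 6) - 1*11 = 6 - 11 = -5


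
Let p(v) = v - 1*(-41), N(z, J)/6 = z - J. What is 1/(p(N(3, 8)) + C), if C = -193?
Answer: -1/182 ≈ -0.0054945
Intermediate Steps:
N(z, J) = -6*J + 6*z (N(z, J) = 6*(z - J) = -6*J + 6*z)
p(v) = 41 + v (p(v) = v + 41 = 41 + v)
1/(p(N(3, 8)) + C) = 1/((41 + (-6*8 + 6*3)) - 193) = 1/((41 + (-48 + 18)) - 193) = 1/((41 - 30) - 193) = 1/(11 - 193) = 1/(-182) = -1/182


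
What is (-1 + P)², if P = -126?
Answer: 16129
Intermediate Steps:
(-1 + P)² = (-1 - 126)² = (-127)² = 16129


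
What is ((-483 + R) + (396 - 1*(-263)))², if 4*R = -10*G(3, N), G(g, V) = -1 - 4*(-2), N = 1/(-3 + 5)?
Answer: 100489/4 ≈ 25122.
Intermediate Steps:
N = ½ (N = 1/2 = ½ ≈ 0.50000)
G(g, V) = 7 (G(g, V) = -1 + 8 = 7)
R = -35/2 (R = (-10*7)/4 = (¼)*(-70) = -35/2 ≈ -17.500)
((-483 + R) + (396 - 1*(-263)))² = ((-483 - 35/2) + (396 - 1*(-263)))² = (-1001/2 + (396 + 263))² = (-1001/2 + 659)² = (317/2)² = 100489/4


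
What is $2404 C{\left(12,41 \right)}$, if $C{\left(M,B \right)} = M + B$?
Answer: $127412$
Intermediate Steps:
$C{\left(M,B \right)} = B + M$
$2404 C{\left(12,41 \right)} = 2404 \left(41 + 12\right) = 2404 \cdot 53 = 127412$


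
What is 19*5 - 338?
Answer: -243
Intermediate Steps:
19*5 - 338 = 95 - 338 = -243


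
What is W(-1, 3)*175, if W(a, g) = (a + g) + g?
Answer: 875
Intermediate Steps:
W(a, g) = a + 2*g
W(-1, 3)*175 = (-1 + 2*3)*175 = (-1 + 6)*175 = 5*175 = 875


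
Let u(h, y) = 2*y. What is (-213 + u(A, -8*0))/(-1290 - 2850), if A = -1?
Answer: 71/1380 ≈ 0.051449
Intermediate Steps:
(-213 + u(A, -8*0))/(-1290 - 2850) = (-213 + 2*(-8*0))/(-1290 - 2850) = (-213 + 2*0)/(-4140) = (-213 + 0)*(-1/4140) = -213*(-1/4140) = 71/1380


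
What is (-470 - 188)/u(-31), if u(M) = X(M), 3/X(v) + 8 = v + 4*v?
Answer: 107254/3 ≈ 35751.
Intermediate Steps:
X(v) = 3/(-8 + 5*v) (X(v) = 3/(-8 + (v + 4*v)) = 3/(-8 + 5*v))
u(M) = 3/(-8 + 5*M)
(-470 - 188)/u(-31) = (-470 - 188)/((3/(-8 + 5*(-31)))) = -658/(3/(-8 - 155)) = -658/(3/(-163)) = -658/(3*(-1/163)) = -658/(-3/163) = -658*(-163/3) = 107254/3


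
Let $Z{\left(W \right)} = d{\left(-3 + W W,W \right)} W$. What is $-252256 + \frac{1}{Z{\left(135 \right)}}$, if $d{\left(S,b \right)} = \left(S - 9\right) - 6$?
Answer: $- \frac{620031373919}{2457945} \approx -2.5226 \cdot 10^{5}$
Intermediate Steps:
$d{\left(S,b \right)} = -15 + S$ ($d{\left(S,b \right)} = \left(-9 + S\right) - 6 = -15 + S$)
$Z{\left(W \right)} = W \left(-18 + W^{2}\right)$ ($Z{\left(W \right)} = \left(-15 + \left(-3 + W W\right)\right) W = \left(-15 + \left(-3 + W^{2}\right)\right) W = \left(-18 + W^{2}\right) W = W \left(-18 + W^{2}\right)$)
$-252256 + \frac{1}{Z{\left(135 \right)}} = -252256 + \frac{1}{135 \left(-18 + 135^{2}\right)} = -252256 + \frac{1}{135 \left(-18 + 18225\right)} = -252256 + \frac{1}{135 \cdot 18207} = -252256 + \frac{1}{2457945} = - \frac{620031373919}{2457945}$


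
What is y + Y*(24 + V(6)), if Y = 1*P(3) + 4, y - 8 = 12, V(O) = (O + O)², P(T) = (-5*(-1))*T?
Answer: 3212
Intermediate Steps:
P(T) = 5*T
V(O) = 4*O² (V(O) = (2*O)² = 4*O²)
y = 20 (y = 8 + 12 = 20)
Y = 19 (Y = 1*(5*3) + 4 = 1*15 + 4 = 15 + 4 = 19)
y + Y*(24 + V(6)) = 20 + 19*(24 + 4*6²) = 20 + 19*(24 + 4*36) = 20 + 19*(24 + 144) = 20 + 19*168 = 20 + 3192 = 3212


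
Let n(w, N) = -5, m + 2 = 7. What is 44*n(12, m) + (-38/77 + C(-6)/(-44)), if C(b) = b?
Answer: -3085/14 ≈ -220.36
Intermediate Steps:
m = 5 (m = -2 + 7 = 5)
44*n(12, m) + (-38/77 + C(-6)/(-44)) = 44*(-5) + (-38/77 - 6/(-44)) = -220 + (-38*1/77 - 6*(-1/44)) = -220 + (-38/77 + 3/22) = -220 - 5/14 = -3085/14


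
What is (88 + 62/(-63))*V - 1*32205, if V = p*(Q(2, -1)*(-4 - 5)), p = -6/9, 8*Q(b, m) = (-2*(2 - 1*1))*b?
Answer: -681787/21 ≈ -32466.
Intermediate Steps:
Q(b, m) = -b/4 (Q(b, m) = ((-2*(2 - 1*1))*b)/8 = ((-2*(2 - 1))*b)/8 = ((-2*1)*b)/8 = (-2*b)/8 = -b/4)
p = -⅔ (p = -6*⅑ = -⅔ ≈ -0.66667)
V = -3 (V = -2*(-¼*2)*(-4 - 5)/3 = -(-1)*(-9)/3 = -⅔*9/2 = -3)
(88 + 62/(-63))*V - 1*32205 = (88 + 62/(-63))*(-3) - 1*32205 = (88 + 62*(-1/63))*(-3) - 32205 = (88 - 62/63)*(-3) - 32205 = (5482/63)*(-3) - 32205 = -5482/21 - 32205 = -681787/21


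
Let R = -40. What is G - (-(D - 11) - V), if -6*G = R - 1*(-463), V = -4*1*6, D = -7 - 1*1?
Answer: -227/2 ≈ -113.50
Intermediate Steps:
D = -8 (D = -7 - 1 = -8)
V = -24 (V = -4*6 = -24)
G = -141/2 (G = -(-40 - 1*(-463))/6 = -(-40 + 463)/6 = -⅙*423 = -141/2 ≈ -70.500)
G - (-(D - 11) - V) = -141/2 - (-(-8 - 11) - 1*(-24)) = -141/2 - (-1*(-19) + 24) = -141/2 - (19 + 24) = -141/2 - 1*43 = -141/2 - 43 = -227/2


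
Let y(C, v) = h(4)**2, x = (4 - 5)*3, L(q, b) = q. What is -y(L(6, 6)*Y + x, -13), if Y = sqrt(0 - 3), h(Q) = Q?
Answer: -16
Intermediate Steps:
Y = I*sqrt(3) (Y = sqrt(-3) = I*sqrt(3) ≈ 1.732*I)
x = -3 (x = -1*3 = -3)
y(C, v) = 16 (y(C, v) = 4**2 = 16)
-y(L(6, 6)*Y + x, -13) = -1*16 = -16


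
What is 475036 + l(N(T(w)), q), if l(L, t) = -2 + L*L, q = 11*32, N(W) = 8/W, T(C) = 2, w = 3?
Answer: 475050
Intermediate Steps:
q = 352
l(L, t) = -2 + L**2
475036 + l(N(T(w)), q) = 475036 + (-2 + (8/2)**2) = 475036 + (-2 + (8*(1/2))**2) = 475036 + (-2 + 4**2) = 475036 + (-2 + 16) = 475036 + 14 = 475050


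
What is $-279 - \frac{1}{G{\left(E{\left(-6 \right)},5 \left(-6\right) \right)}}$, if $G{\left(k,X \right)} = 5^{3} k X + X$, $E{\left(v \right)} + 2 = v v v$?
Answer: $- \frac{228074131}{817470} \approx -279.0$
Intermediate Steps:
$E{\left(v \right)} = -2 + v^{3}$ ($E{\left(v \right)} = -2 + v v v = -2 + v^{2} v = -2 + v^{3}$)
$G{\left(k,X \right)} = X + 125 X k$ ($G{\left(k,X \right)} = 125 k X + X = 125 X k + X = X + 125 X k$)
$-279 - \frac{1}{G{\left(E{\left(-6 \right)},5 \left(-6\right) \right)}} = -279 - \frac{1}{5 \left(-6\right) \left(1 + 125 \left(-2 + \left(-6\right)^{3}\right)\right)} = -279 - \frac{1}{\left(-30\right) \left(1 + 125 \left(-2 - 216\right)\right)} = -279 - \frac{1}{\left(-30\right) \left(1 + 125 \left(-218\right)\right)} = -279 - \frac{1}{\left(-30\right) \left(1 - 27250\right)} = -279 - \frac{1}{\left(-30\right) \left(-27249\right)} = -279 - \frac{1}{817470} = - \frac{228074131}{817470}$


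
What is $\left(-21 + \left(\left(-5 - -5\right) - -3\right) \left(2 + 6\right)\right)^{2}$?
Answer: $9$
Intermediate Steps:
$\left(-21 + \left(\left(-5 - -5\right) - -3\right) \left(2 + 6\right)\right)^{2} = \left(-21 + \left(\left(-5 + 5\right) + 3\right) 8\right)^{2} = \left(-21 + \left(0 + 3\right) 8\right)^{2} = \left(-21 + 3 \cdot 8\right)^{2} = \left(-21 + 24\right)^{2} = 3^{2} = 9$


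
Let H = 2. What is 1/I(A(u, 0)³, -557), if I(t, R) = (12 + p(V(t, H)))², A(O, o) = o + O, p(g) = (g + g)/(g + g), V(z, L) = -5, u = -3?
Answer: 1/169 ≈ 0.0059172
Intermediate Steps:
p(g) = 1 (p(g) = (2*g)/((2*g)) = (2*g)*(1/(2*g)) = 1)
A(O, o) = O + o
I(t, R) = 169 (I(t, R) = (12 + 1)² = 13² = 169)
1/I(A(u, 0)³, -557) = 1/169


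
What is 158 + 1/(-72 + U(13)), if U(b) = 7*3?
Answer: 8057/51 ≈ 157.98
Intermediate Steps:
U(b) = 21
158 + 1/(-72 + U(13)) = 158 + 1/(-72 + 21) = 158 + 1/(-51) = 158 - 1/51 = 8057/51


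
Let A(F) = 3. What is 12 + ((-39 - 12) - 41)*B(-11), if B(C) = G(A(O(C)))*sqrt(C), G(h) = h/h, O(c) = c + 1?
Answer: 12 - 92*I*sqrt(11) ≈ 12.0 - 305.13*I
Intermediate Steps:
O(c) = 1 + c
G(h) = 1
B(C) = sqrt(C) (B(C) = 1*sqrt(C) = sqrt(C))
12 + ((-39 - 12) - 41)*B(-11) = 12 + ((-39 - 12) - 41)*sqrt(-11) = 12 + (-51 - 41)*(I*sqrt(11)) = 12 - 92*I*sqrt(11)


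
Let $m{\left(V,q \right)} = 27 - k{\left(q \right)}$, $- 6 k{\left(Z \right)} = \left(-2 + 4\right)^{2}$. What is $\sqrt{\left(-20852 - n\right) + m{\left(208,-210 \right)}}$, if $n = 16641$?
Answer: $\frac{2 i \sqrt{84297}}{3} \approx 193.56 i$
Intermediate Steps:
$k{\left(Z \right)} = - \frac{2}{3}$ ($k{\left(Z \right)} = - \frac{\left(-2 + 4\right)^{2}}{6} = - \frac{2^{2}}{6} = \left(- \frac{1}{6}\right) 4 = - \frac{2}{3}$)
$m{\left(V,q \right)} = \frac{83}{3}$ ($m{\left(V,q \right)} = 27 - - \frac{2}{3} = 27 + \frac{2}{3} = \frac{83}{3}$)
$\sqrt{\left(-20852 - n\right) + m{\left(208,-210 \right)}} = \sqrt{\left(-20852 - 16641\right) + \frac{83}{3}} = \sqrt{-37493 + \frac{83}{3}} = \sqrt{- \frac{112396}{3}} = \frac{2 i \sqrt{84297}}{3}$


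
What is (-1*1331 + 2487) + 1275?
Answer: 2431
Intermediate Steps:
(-1*1331 + 2487) + 1275 = (-1331 + 2487) + 1275 = 1156 + 1275 = 2431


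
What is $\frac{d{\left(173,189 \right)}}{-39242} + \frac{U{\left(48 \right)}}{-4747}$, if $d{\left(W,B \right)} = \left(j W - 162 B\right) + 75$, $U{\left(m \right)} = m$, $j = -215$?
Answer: $\frac{159834335}{93140887} \approx 1.716$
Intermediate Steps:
$d{\left(W,B \right)} = 75 - 215 W - 162 B$ ($d{\left(W,B \right)} = \left(- 215 W - 162 B\right) + 75 = 75 - 215 W - 162 B$)
$\frac{d{\left(173,189 \right)}}{-39242} + \frac{U{\left(48 \right)}}{-4747} = \frac{75 - 37195 - 30618}{-39242} + \frac{48}{-4747} = \left(75 - 37195 - 30618\right) \left(- \frac{1}{39242}\right) + 48 \left(- \frac{1}{4747}\right) = \left(-67738\right) \left(- \frac{1}{39242}\right) - \frac{48}{4747} = \frac{33869}{19621} - \frac{48}{4747} = \frac{159834335}{93140887}$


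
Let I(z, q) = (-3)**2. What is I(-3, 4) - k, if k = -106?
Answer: 115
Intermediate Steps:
I(z, q) = 9
I(-3, 4) - k = 9 - 1*(-106) = 9 + 106 = 115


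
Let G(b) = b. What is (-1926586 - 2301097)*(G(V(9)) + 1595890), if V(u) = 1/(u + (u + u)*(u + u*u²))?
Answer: -89686767989238593/13293 ≈ -6.7469e+12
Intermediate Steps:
V(u) = 1/(u + 2*u*(u + u³)) (V(u) = 1/(u + (2*u)*(u + u³)) = 1/(u + 2*u*(u + u³)))
(-1926586 - 2301097)*(G(V(9)) + 1595890) = (-1926586 - 2301097)*(1/(9*(1 + 2*9 + 2*9³)) + 1595890) = -4227683*(1/(9*(1 + 18 + 2*729)) + 1595890) = -4227683*(1/(9*(1 + 18 + 1458)) + 1595890) = -4227683*((⅑)/1477 + 1595890) = -4227683*((⅑)*(1/1477) + 1595890) = -4227683*(1/13293 + 1595890) = -4227683*21214165771/13293 = -89686767989238593/13293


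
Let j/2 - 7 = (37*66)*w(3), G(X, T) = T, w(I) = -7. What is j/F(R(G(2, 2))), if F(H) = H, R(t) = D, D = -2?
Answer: 17087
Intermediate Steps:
R(t) = -2
j = -34174 (j = 14 + 2*((37*66)*(-7)) = 14 + 2*(2442*(-7)) = 14 + 2*(-17094) = 14 - 34188 = -34174)
j/F(R(G(2, 2))) = -34174/(-2) = -34174*(-½) = 17087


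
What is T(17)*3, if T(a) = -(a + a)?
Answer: -102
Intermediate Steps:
T(a) = -2*a
T(17)*3 = -2*17*3 = -34*3 = -102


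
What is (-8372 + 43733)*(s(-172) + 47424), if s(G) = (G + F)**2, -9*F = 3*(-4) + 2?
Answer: 24386470052/9 ≈ 2.7096e+9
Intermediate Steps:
F = 10/9 (F = -(3*(-4) + 2)/9 = -(-12 + 2)/9 = -1/9*(-10) = 10/9 ≈ 1.1111)
s(G) = (10/9 + G)**2 (s(G) = (G + 10/9)**2 = (10/9 + G)**2)
(-8372 + 43733)*(s(-172) + 47424) = (-8372 + 43733)*((10 + 9*(-172))**2/81 + 47424) = 35361*((10 - 1548)**2/81 + 47424) = 35361*((1/81)*(-1538)**2 + 47424) = 35361*((1/81)*2365444 + 47424) = 35361*(2365444/81 + 47424) = 35361*(6206788/81) = 24386470052/9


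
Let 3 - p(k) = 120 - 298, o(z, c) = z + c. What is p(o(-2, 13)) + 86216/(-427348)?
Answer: 19315943/106837 ≈ 180.80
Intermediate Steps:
o(z, c) = c + z
p(k) = 181 (p(k) = 3 - (120 - 298) = 3 - 1*(-178) = 3 + 178 = 181)
p(o(-2, 13)) + 86216/(-427348) = 181 + 86216/(-427348) = 181 + 86216*(-1/427348) = 181 - 21554/106837 = 19315943/106837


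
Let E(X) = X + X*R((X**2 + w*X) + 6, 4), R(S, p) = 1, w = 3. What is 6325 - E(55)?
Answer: 6215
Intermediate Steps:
E(X) = 2*X (E(X) = X + X*1 = X + X = 2*X)
6325 - E(55) = 6325 - 2*55 = 6325 - 1*110 = 6325 - 110 = 6215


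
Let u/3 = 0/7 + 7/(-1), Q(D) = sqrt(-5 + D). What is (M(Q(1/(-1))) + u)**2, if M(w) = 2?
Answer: 361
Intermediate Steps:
u = -21 (u = 3*(0/7 + 7/(-1)) = 3*(0*(1/7) + 7*(-1)) = 3*(0 - 7) = 3*(-7) = -21)
(M(Q(1/(-1))) + u)**2 = (2 - 21)**2 = (-19)**2 = 361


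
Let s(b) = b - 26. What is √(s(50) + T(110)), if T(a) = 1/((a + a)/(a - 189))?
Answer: √286055/110 ≈ 4.8622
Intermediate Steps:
s(b) = -26 + b
T(a) = (-189 + a)/(2*a) (T(a) = 1/((2*a)/(-189 + a)) = 1/(2*a/(-189 + a)) = (-189 + a)/(2*a))
√(s(50) + T(110)) = √((-26 + 50) + (½)*(-189 + 110)/110) = √(24 + (½)*(1/110)*(-79)) = √(24 - 79/220) = √(5201/220) = √286055/110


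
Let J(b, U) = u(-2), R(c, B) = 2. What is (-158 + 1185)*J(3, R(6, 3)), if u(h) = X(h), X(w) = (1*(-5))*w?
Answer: 10270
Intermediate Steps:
X(w) = -5*w
u(h) = -5*h
J(b, U) = 10 (J(b, U) = -5*(-2) = 10)
(-158 + 1185)*J(3, R(6, 3)) = (-158 + 1185)*10 = 1027*10 = 10270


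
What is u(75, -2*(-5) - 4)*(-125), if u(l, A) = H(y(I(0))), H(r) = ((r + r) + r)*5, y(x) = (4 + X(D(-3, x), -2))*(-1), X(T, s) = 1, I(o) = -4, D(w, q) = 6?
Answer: 9375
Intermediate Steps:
y(x) = -5 (y(x) = (4 + 1)*(-1) = 5*(-1) = -5)
H(r) = 15*r (H(r) = (2*r + r)*5 = (3*r)*5 = 15*r)
u(l, A) = -75 (u(l, A) = 15*(-5) = -75)
u(75, -2*(-5) - 4)*(-125) = -75*(-125) = 9375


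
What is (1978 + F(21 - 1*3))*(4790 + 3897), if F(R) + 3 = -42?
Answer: 16791971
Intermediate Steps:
F(R) = -45 (F(R) = -3 - 42 = -45)
(1978 + F(21 - 1*3))*(4790 + 3897) = (1978 - 45)*(4790 + 3897) = 1933*8687 = 16791971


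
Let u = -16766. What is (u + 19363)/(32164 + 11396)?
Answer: 2597/43560 ≈ 0.059619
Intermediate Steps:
(u + 19363)/(32164 + 11396) = (-16766 + 19363)/(32164 + 11396) = 2597/43560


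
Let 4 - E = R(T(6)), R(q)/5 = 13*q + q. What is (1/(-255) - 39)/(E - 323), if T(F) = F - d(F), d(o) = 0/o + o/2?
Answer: 9946/134895 ≈ 0.073731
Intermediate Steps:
d(o) = o/2 (d(o) = 0 + o*(½) = 0 + o/2 = o/2)
T(F) = F/2 (T(F) = F - F/2 = F/2)
R(q) = 70*q (R(q) = 5*(13*q + q) = 5*(14*q) = 70*q)
E = -206 (E = 4 - 70*(½)*6 = 4 - 70*3 = 4 - 1*210 = 4 - 210 = -206)
(1/(-255) - 39)/(E - 323) = (1/(-255) - 39)/(-206 - 323) = (-1/255 - 39)/(-529) = -9946/255*(-1/529) = 9946/134895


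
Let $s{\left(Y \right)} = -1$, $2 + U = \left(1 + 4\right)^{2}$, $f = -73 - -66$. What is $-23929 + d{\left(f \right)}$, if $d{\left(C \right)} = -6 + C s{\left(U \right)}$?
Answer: $-23928$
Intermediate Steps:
$f = -7$ ($f = -73 + 66 = -7$)
$U = 23$ ($U = -2 + \left(1 + 4\right)^{2} = -2 + 5^{2} = -2 + 25 = 23$)
$d{\left(C \right)} = -6 - C$ ($d{\left(C \right)} = -6 + C \left(-1\right) = -6 - C$)
$-23929 + d{\left(f \right)} = -23929 - -1 = -23929 + \left(-6 + 7\right) = -23929 + 1 = -23928$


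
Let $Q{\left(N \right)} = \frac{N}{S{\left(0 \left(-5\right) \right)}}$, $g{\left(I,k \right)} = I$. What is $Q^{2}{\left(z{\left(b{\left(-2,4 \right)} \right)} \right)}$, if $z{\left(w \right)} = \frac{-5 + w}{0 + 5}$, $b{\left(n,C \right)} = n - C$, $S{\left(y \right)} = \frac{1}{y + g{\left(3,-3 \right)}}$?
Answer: $\frac{1089}{25} \approx 43.56$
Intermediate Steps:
$S{\left(y \right)} = \frac{1}{3 + y}$ ($S{\left(y \right)} = \frac{1}{y + 3} = \frac{1}{3 + y}$)
$z{\left(w \right)} = -1 + \frac{w}{5}$ ($z{\left(w \right)} = \frac{-5 + w}{5} = \left(-5 + w\right) \frac{1}{5} = -1 + \frac{w}{5}$)
$Q{\left(N \right)} = 3 N$ ($Q{\left(N \right)} = \frac{N}{\frac{1}{3 + 0 \left(-5\right)}} = \frac{N}{\frac{1}{3 + 0}} = \frac{N}{\frac{1}{3}} = N \frac{1}{\frac{1}{3}} = N 3 = 3 N$)
$Q^{2}{\left(z{\left(b{\left(-2,4 \right)} \right)} \right)} = \left(3 \left(-1 + \frac{-2 - 4}{5}\right)\right)^{2} = \left(3 \left(-1 + \frac{1}{5} \left(-6\right)\right)\right)^{2} = \left(3 \left(-1 - \frac{6}{5}\right)\right)^{2} = \left(3 \left(- \frac{11}{5}\right)\right)^{2} = \left(- \frac{33}{5}\right)^{2} = \frac{1089}{25}$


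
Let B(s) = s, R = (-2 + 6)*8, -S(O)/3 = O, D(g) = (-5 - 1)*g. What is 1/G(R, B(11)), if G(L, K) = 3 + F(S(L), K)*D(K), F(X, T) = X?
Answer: 1/6339 ≈ 0.00015775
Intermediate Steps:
D(g) = -6*g
S(O) = -3*O
R = 32 (R = 4*8 = 32)
G(L, K) = 3 + 18*K*L (G(L, K) = 3 + (-3*L)*(-6*K) = 3 + 18*K*L)
1/G(R, B(11)) = 1/(3 + 18*11*32) = 1/(3 + 6336) = 1/6339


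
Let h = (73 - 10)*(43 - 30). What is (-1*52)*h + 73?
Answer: -42515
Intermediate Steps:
h = 819 (h = 63*13 = 819)
(-1*52)*h + 73 = -1*52*819 + 73 = -52*819 + 73 = -42588 + 73 = -42515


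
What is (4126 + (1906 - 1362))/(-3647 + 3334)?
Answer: -4670/313 ≈ -14.920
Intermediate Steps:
(4126 + (1906 - 1362))/(-3647 + 3334) = (4126 + 544)/(-313) = 4670*(-1/313) = -4670/313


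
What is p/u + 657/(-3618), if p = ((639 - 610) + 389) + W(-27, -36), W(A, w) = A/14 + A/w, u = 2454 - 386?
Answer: 21125/1058064 ≈ 0.019966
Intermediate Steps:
u = 2068
W(A, w) = A/14 + A/w (W(A, w) = A*(1/14) + A/w = A/14 + A/w)
p = 11671/28 (p = ((639 - 610) + 389) + ((1/14)*(-27) - 27/(-36)) = (29 + 389) + (-27/14 - 27*(-1/36)) = 418 + (-27/14 + 3/4) = 418 - 33/28 = 11671/28 ≈ 416.82)
p/u + 657/(-3618) = (11671/28)/2068 + 657/(-3618) = (11671/28)*(1/2068) + 657*(-1/3618) = 1061/5264 - 73/402 = 21125/1058064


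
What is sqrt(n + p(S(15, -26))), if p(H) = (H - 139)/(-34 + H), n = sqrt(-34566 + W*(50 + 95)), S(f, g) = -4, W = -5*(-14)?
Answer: sqrt(5434 + 5776*I*sqrt(1526))/38 ≈ 8.9461 + 8.7332*I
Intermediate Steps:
W = 70
n = 4*I*sqrt(1526) (n = sqrt(-34566 + 70*(50 + 95)) = sqrt(-34566 + 70*145) = sqrt(-34566 + 10150) = sqrt(-24416) = 4*I*sqrt(1526) ≈ 156.26*I)
p(H) = (-139 + H)/(-34 + H)
sqrt(n + p(S(15, -26))) = sqrt(4*I*sqrt(1526) + (-139 - 4)/(-34 - 4)) = sqrt(4*I*sqrt(1526) - 143/(-38)) = sqrt(4*I*sqrt(1526) - 1/38*(-143)) = sqrt(4*I*sqrt(1526) + 143/38) = sqrt(143/38 + 4*I*sqrt(1526))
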